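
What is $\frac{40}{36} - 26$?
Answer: $- \frac{224}{9} \approx -24.889$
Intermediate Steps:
$\frac{40}{36} - 26 = 40 \cdot \frac{1}{36} - 26 = \frac{10}{9} - 26 = - \frac{224}{9}$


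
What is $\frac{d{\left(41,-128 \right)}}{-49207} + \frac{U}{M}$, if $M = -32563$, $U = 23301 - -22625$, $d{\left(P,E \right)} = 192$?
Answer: $- \frac{2266132778}{1602327541} \approx -1.4143$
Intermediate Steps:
$U = 45926$ ($U = 23301 + 22625 = 45926$)
$\frac{d{\left(41,-128 \right)}}{-49207} + \frac{U}{M} = \frac{192}{-49207} + \frac{45926}{-32563} = 192 \left(- \frac{1}{49207}\right) + 45926 \left(- \frac{1}{32563}\right) = - \frac{192}{49207} - \frac{45926}{32563} = - \frac{2266132778}{1602327541}$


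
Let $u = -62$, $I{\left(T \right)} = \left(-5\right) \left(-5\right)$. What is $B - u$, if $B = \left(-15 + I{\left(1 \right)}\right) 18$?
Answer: $242$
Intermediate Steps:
$I{\left(T \right)} = 25$
$B = 180$ ($B = \left(-15 + 25\right) 18 = 10 \cdot 18 = 180$)
$B - u = 180 - -62 = 180 + 62 = 242$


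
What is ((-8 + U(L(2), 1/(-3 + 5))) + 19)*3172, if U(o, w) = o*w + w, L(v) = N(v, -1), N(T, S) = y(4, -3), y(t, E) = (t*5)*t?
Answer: 163358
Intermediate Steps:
y(t, E) = 5*t² (y(t, E) = (5*t)*t = 5*t²)
N(T, S) = 80 (N(T, S) = 5*4² = 5*16 = 80)
L(v) = 80
U(o, w) = w + o*w
((-8 + U(L(2), 1/(-3 + 5))) + 19)*3172 = ((-8 + (1 + 80)/(-3 + 5)) + 19)*3172 = ((-8 + 81/2) + 19)*3172 = (65/2 + 19)*3172 = (103/2)*3172 = 163358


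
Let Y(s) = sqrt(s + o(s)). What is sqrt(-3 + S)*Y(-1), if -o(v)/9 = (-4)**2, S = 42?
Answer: I*sqrt(5655) ≈ 75.2*I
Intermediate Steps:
o(v) = -144 (o(v) = -9*(-4)**2 = -9*16 = -144)
Y(s) = sqrt(-144 + s) (Y(s) = sqrt(s - 144) = sqrt(-144 + s))
sqrt(-3 + S)*Y(-1) = sqrt(-3 + 42)*sqrt(-144 - 1) = sqrt(39)*sqrt(-145) = sqrt(39)*(I*sqrt(145)) = I*sqrt(5655)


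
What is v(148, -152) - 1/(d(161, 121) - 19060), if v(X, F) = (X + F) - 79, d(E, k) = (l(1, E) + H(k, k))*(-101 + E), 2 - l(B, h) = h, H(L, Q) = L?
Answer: -1771219/21340 ≈ -83.000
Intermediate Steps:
l(B, h) = 2 - h
d(E, k) = (-101 + E)*(2 + k - E) (d(E, k) = ((2 - E) + k)*(-101 + E) = (2 + k - E)*(-101 + E) = (-101 + E)*(2 + k - E))
v(X, F) = -79 + F + X (v(X, F) = (F + X) - 79 = -79 + F + X)
v(148, -152) - 1/(d(161, 121) - 19060) = (-79 - 152 + 148) - 1/((-202 - 1*161² - 101*121 + 103*161 + 161*121) - 19060) = -83 - 1/((-202 - 1*25921 - 12221 + 16583 + 19481) - 19060) = -83 - 1/((-202 - 25921 - 12221 + 16583 + 19481) - 19060) = -83 - 1/(-2280 - 19060) = -83 - 1/(-21340) = -83 - 1*(-1/21340) = -83 + 1/21340 = -1771219/21340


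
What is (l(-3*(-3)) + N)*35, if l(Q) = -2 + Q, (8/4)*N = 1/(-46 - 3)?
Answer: 3425/14 ≈ 244.64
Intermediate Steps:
N = -1/98 (N = 1/(2*(-46 - 3)) = (½)/(-49) = (½)*(-1/49) = -1/98 ≈ -0.010204)
(l(-3*(-3)) + N)*35 = ((-2 - 3*(-3)) - 1/98)*35 = ((-2 + 9) - 1/98)*35 = (7 - 1/98)*35 = (685/98)*35 = 3425/14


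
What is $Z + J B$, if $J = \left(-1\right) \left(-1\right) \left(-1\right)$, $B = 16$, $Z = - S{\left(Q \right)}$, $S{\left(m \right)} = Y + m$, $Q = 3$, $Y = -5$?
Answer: $-14$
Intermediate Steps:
$S{\left(m \right)} = -5 + m$
$Z = 2$ ($Z = - (-5 + 3) = \left(-1\right) \left(-2\right) = 2$)
$J = -1$ ($J = 1 \left(-1\right) = -1$)
$Z + J B = 2 - 16 = -14$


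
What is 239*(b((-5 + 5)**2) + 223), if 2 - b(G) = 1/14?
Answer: 752611/14 ≈ 53758.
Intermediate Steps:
b(G) = 27/14 (b(G) = 2 - 1/14 = 27/14)
239*(b((-5 + 5)**2) + 223) = 239*(27/14 + 223) = 239*(3149/14) = 752611/14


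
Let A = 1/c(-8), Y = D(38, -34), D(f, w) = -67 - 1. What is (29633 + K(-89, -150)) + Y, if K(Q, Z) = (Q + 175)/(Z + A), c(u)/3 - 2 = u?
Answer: 79853517/2701 ≈ 29564.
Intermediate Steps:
c(u) = 6 + 3*u
D(f, w) = -68
Y = -68
A = -1/18 (A = 1/(6 + 3*(-8)) = 1/(6 - 24) = 1/(-18) = -1/18 ≈ -0.055556)
K(Q, Z) = (175 + Q)/(-1/18 + Z) (K(Q, Z) = (Q + 175)/(Z - 1/18) = (175 + Q)/(-1/18 + Z))
(29633 + K(-89, -150)) + Y = (29633 + 18*(175 - 89)/(-1 + 18*(-150))) - 68 = (29633 + 18*86/(-1 - 2700)) - 68 = (29633 + 18*86/(-2701)) - 68 = (29633 + 18*(-1/2701)*86) - 68 = (29633 - 1548/2701) - 68 = 80037185/2701 - 68 = 79853517/2701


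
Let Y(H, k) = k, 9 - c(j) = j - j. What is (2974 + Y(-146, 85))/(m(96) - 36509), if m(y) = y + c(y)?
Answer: -161/1916 ≈ -0.084029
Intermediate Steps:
c(j) = 9 (c(j) = 9 - (j - j) = 9 - 1*0 = 9 + 0 = 9)
m(y) = 9 + y (m(y) = y + 9 = 9 + y)
(2974 + Y(-146, 85))/(m(96) - 36509) = (2974 + 85)/((9 + 96) - 36509) = 3059/(105 - 36509) = 3059/(-36404) = 3059*(-1/36404) = -161/1916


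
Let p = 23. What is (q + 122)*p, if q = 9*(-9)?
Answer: 943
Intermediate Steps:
q = -81
(q + 122)*p = (-81 + 122)*23 = 41*23 = 943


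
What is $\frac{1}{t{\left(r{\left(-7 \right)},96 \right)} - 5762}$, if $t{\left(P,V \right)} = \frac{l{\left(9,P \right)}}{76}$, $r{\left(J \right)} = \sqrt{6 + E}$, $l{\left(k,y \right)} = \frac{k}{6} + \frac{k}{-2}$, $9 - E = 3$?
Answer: $- \frac{76}{437915} \approx -0.00017355$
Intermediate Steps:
$E = 6$ ($E = 9 - 3 = 6$)
$l{\left(k,y \right)} = - \frac{k}{3}$ ($l{\left(k,y \right)} = k \frac{1}{6} + k \left(- \frac{1}{2}\right) = \frac{k}{6} - \frac{k}{2} = - \frac{k}{3}$)
$r{\left(J \right)} = 2 \sqrt{3}$ ($r{\left(J \right)} = \sqrt{6 + 6} = \sqrt{12} = 2 \sqrt{3}$)
$t{\left(P,V \right)} = - \frac{3}{76}$ ($t{\left(P,V \right)} = \frac{\left(- \frac{1}{3}\right) 9}{76} = \left(-3\right) \frac{1}{76} = - \frac{3}{76}$)
$\frac{1}{t{\left(r{\left(-7 \right)},96 \right)} - 5762} = \frac{1}{- \frac{3}{76} - 5762} = \frac{1}{- \frac{437915}{76}} = - \frac{76}{437915}$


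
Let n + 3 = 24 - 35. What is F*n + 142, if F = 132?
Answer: -1706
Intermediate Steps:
n = -14 (n = -3 + (24 - 35) = -3 - 11 = -14)
F*n + 142 = 132*(-14) + 142 = -1848 + 142 = -1706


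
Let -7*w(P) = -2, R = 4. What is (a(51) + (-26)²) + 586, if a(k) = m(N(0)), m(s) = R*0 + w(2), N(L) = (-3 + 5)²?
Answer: 8836/7 ≈ 1262.3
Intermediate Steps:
w(P) = 2/7 (w(P) = -⅐*(-2) = 2/7)
N(L) = 4 (N(L) = 2² = 4)
m(s) = 2/7 (m(s) = 4*0 + 2/7 = 0 + 2/7 = 2/7)
a(k) = 2/7
(a(51) + (-26)²) + 586 = (2/7 + (-26)²) + 586 = (2/7 + 676) + 586 = 4734/7 + 586 = 8836/7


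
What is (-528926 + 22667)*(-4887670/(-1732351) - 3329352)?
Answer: 171758829792436614/101903 ≈ 1.6855e+12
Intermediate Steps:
(-528926 + 22667)*(-4887670/(-1732351) - 3329352) = -506259*(-4887670*(-1/1732351) - 3329352) = -506259*(287510/101903 - 3329352) = -506259*(-339270669346/101903) = 171758829792436614/101903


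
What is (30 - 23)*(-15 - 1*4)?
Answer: -133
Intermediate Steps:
(30 - 23)*(-15 - 1*4) = 7*(-15 - 4) = 7*(-19) = -133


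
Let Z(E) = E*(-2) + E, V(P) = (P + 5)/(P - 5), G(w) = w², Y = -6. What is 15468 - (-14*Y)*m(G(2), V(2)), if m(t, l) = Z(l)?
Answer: 15272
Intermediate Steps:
V(P) = (5 + P)/(-5 + P)
Z(E) = -E (Z(E) = -2*E + E = -E)
m(t, l) = -l
15468 - (-14*Y)*m(G(2), V(2)) = 15468 - (-14*(-6))*(-(5 + 2)/(-5 + 2)) = 15468 - 84*(-7/(-3)) = 15468 - 84*(-(-1)*7/3) = 15468 - 84*(-1*(-7/3)) = 15468 - 84*7/3 = 15468 - 1*196 = 15468 - 196 = 15272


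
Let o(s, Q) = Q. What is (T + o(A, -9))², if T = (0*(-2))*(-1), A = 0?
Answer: 81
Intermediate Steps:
T = 0 (T = 0*(-1) = 0)
(T + o(A, -9))² = (0 - 9)² = (-9)² = 81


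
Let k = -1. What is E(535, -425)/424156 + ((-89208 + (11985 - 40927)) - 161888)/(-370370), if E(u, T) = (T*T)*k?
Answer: 2358259849/7140666260 ≈ 0.33026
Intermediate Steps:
E(u, T) = -T² (E(u, T) = (T*T)*(-1) = T²*(-1) = -T²)
E(535, -425)/424156 + ((-89208 + (11985 - 40927)) - 161888)/(-370370) = -1*(-425)²/424156 + ((-89208 + (11985 - 40927)) - 161888)/(-370370) = -1*180625*(1/424156) + ((-89208 - 28942) - 161888)*(-1/370370) = -180625*1/424156 + (-118150 - 161888)*(-1/370370) = -180625/424156 - 280038*(-1/370370) = -180625/424156 + 12729/16835 = 2358259849/7140666260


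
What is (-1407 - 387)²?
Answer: 3218436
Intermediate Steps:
(-1407 - 387)² = (-1794)² = 3218436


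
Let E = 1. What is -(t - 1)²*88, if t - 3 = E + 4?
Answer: -4312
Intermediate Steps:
t = 8 (t = 3 + (1 + 4) = 3 + 5 = 8)
-(t - 1)²*88 = -(8 - 1)²*88 = -7²*88 = -49*88 = -1*4312 = -4312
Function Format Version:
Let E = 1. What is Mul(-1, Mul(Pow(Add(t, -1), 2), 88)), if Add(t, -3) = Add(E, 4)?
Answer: -4312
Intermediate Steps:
t = 8 (t = Add(3, Add(1, 4)) = Add(3, 5) = 8)
Mul(-1, Mul(Pow(Add(t, -1), 2), 88)) = Mul(-1, Mul(Pow(Add(8, -1), 2), 88)) = Mul(-1, Mul(Pow(7, 2), 88)) = Mul(-1, Mul(49, 88)) = Mul(-1, 4312) = -4312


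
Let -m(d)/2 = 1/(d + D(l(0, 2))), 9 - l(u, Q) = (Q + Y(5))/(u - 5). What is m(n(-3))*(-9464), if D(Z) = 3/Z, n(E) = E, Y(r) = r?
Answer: -984256/141 ≈ -6980.5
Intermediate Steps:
l(u, Q) = 9 - (5 + Q)/(-5 + u) (l(u, Q) = 9 - (Q + 5)/(u - 5) = 9 - (5 + Q)/(-5 + u))
m(d) = -2/(15/52 + d) (m(d) = -2/(d + 3/(((-50 - 1*2 + 9*0)/(-5 + 0)))) = -2/(d + 3/(((-50 - 2 + 0)/(-5)))) = -2/(d + 3/((-⅕*(-52)))) = -2/(d + 3/(52/5)) = -2/(d + 3*(5/52)) = -2/(d + 15/52) = -2/(15/52 + d))
m(n(-3))*(-9464) = -104/(15 + 52*(-3))*(-9464) = -104/(15 - 156)*(-9464) = -104/(-141)*(-9464) = -104*(-1/141)*(-9464) = (104/141)*(-9464) = -984256/141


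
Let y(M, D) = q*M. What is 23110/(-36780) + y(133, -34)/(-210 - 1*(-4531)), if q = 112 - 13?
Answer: 38442395/15892638 ≈ 2.4189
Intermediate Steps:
q = 99
y(M, D) = 99*M
23110/(-36780) + y(133, -34)/(-210 - 1*(-4531)) = 23110/(-36780) + (99*133)/(-210 - 1*(-4531)) = 23110*(-1/36780) + 13167/(-210 + 4531) = -2311/3678 + 13167/4321 = 38442395/15892638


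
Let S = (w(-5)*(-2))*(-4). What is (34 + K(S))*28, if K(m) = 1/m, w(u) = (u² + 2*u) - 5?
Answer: 19047/20 ≈ 952.35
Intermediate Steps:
w(u) = -5 + u² + 2*u
S = 80 (S = ((-5 + (-5)² + 2*(-5))*(-2))*(-4) = ((-5 + 25 - 10)*(-2))*(-4) = (10*(-2))*(-4) = -20*(-4) = 80)
(34 + K(S))*28 = (34 + 1/80)*28 = (2721/80)*28 = 19047/20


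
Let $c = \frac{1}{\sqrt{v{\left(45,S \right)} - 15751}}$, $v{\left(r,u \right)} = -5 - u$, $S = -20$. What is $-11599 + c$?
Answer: $-11599 - \frac{i \sqrt{3934}}{7868} \approx -11599.0 - 0.0079717 i$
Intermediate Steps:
$c = - \frac{i \sqrt{3934}}{7868}$ ($c = \frac{1}{\sqrt{\left(-5 - -20\right) - 15751}} = \frac{1}{\sqrt{\left(-5 + 20\right) - 15751}} = \frac{1}{\sqrt{15 - 15751}} = \frac{1}{\sqrt{-15736}} = \frac{1}{2 i \sqrt{3934}} = - \frac{i \sqrt{3934}}{7868} \approx - 0.0079717 i$)
$-11599 + c = -11599 - \frac{i \sqrt{3934}}{7868}$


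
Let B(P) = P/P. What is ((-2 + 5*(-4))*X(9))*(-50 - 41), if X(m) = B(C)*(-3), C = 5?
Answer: -6006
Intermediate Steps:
B(P) = 1
X(m) = -3 (X(m) = 1*(-3) = -3)
((-2 + 5*(-4))*X(9))*(-50 - 41) = ((-2 + 5*(-4))*(-3))*(-50 - 41) = ((-2 - 20)*(-3))*(-91) = -22*(-3)*(-91) = 66*(-91) = -6006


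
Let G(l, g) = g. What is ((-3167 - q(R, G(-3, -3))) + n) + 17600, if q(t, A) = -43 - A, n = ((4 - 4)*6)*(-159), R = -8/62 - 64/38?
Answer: 14473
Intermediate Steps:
R = -1068/589 (R = -8*1/62 - 64*1/38 = -4/31 - 32/19 = -1068/589 ≈ -1.8132)
n = 0 (n = (0*6)*(-159) = 0*(-159) = 0)
((-3167 - q(R, G(-3, -3))) + n) + 17600 = ((-3167 - (-43 - 1*(-3))) + 0) + 17600 = ((-3167 - (-43 + 3)) + 0) + 17600 = ((-3167 - 1*(-40)) + 0) + 17600 = ((-3167 + 40) + 0) + 17600 = (-3127 + 0) + 17600 = -3127 + 17600 = 14473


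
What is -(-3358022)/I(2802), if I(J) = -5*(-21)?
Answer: 3358022/105 ≈ 31981.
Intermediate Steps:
I(J) = 105
-(-3358022)/I(2802) = -(-3358022)/105 = -1*(-3358022/105) = 3358022/105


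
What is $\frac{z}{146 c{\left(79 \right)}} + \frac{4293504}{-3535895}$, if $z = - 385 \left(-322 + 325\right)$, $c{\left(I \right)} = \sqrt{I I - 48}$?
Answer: $- \frac{4293504}{3535895} - \frac{105 \sqrt{6193}}{82198} \approx -1.3148$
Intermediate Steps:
$c{\left(I \right)} = \sqrt{-48 + I^{2}}$ ($c{\left(I \right)} = \sqrt{I^{2} - 48} = \sqrt{-48 + I^{2}}$)
$z = -1155$ ($z = \left(-385\right) 3 = -1155$)
$\frac{z}{146 c{\left(79 \right)}} + \frac{4293504}{-3535895} = - \frac{1155}{146 \sqrt{-48 + 79^{2}}} + \frac{4293504}{-3535895} = - \frac{1155}{146 \sqrt{-48 + 6241}} + 4293504 \left(- \frac{1}{3535895}\right) = - \frac{1155}{146 \sqrt{6193}} - \frac{4293504}{3535895} = - 1155 \frac{\sqrt{6193}}{904178} - \frac{4293504}{3535895} = - \frac{105 \sqrt{6193}}{82198} - \frac{4293504}{3535895} = - \frac{4293504}{3535895} - \frac{105 \sqrt{6193}}{82198}$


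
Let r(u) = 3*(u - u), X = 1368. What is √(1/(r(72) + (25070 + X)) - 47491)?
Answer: I*√33194681852966/26438 ≈ 217.92*I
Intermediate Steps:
r(u) = 0 (r(u) = 3*0 = 0)
√(1/(r(72) + (25070 + X)) - 47491) = √(1/(0 + (25070 + 1368)) - 47491) = √(1/(0 + 26438) - 47491) = √(1/26438 - 47491) = √(-1255567057/26438) = I*√33194681852966/26438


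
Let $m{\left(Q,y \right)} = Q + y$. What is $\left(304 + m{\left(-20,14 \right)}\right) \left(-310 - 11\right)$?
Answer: $-95658$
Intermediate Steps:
$\left(304 + m{\left(-20,14 \right)}\right) \left(-310 - 11\right) = \left(304 + \left(-20 + 14\right)\right) \left(-310 - 11\right) = \left(304 - 6\right) \left(-321\right) = 298 \left(-321\right) = -95658$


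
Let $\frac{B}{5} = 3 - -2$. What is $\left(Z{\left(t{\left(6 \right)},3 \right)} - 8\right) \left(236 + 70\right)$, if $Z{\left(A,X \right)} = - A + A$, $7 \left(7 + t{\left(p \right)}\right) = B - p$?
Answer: $-2448$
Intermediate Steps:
$B = 25$ ($B = 5 \left(3 - -2\right) = 5 \left(3 + 2\right) = 5 \cdot 5 = 25$)
$t{\left(p \right)} = - \frac{24}{7} - \frac{p}{7}$ ($t{\left(p \right)} = -7 + \frac{25 - p}{7} = -7 - \left(- \frac{25}{7} + \frac{p}{7}\right) = - \frac{24}{7} - \frac{p}{7}$)
$Z{\left(A,X \right)} = 0$
$\left(Z{\left(t{\left(6 \right)},3 \right)} - 8\right) \left(236 + 70\right) = \left(0 - 8\right) \left(236 + 70\right) = \left(0 - 8\right) 306 = \left(-8\right) 306 = -2448$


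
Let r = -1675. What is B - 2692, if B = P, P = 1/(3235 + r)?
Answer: -4199519/1560 ≈ -2692.0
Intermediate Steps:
P = 1/1560 (P = 1/(3235 - 1675) = 1/1560 ≈ 0.00064103)
B = 1/1560 ≈ 0.00064103
B - 2692 = 1/1560 - 2692 = -4199519/1560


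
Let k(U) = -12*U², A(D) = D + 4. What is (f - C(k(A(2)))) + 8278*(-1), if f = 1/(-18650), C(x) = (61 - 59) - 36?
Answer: -153750601/18650 ≈ -8244.0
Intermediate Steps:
A(D) = 4 + D
C(x) = -34 (C(x) = 2 - 36 = -34)
f = -1/18650 ≈ -5.3619e-5
(f - C(k(A(2)))) + 8278*(-1) = (-1/18650 - 1*(-34)) + 8278*(-1) = (-1/18650 + 34) - 8278 = 634099/18650 - 8278 = -153750601/18650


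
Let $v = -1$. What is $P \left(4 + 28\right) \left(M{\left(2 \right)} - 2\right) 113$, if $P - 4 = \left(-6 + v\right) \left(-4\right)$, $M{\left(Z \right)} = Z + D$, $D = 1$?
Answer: $115712$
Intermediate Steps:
$M{\left(Z \right)} = 1 + Z$ ($M{\left(Z \right)} = Z + 1 = 1 + Z$)
$P = 32$ ($P = 4 + \left(-6 - 1\right) \left(-4\right) = 4 - -28 = 4 + 28 = 32$)
$P \left(4 + 28\right) \left(M{\left(2 \right)} - 2\right) 113 = 32 \left(4 + 28\right) \left(\left(1 + 2\right) - 2\right) 113 = 32 \cdot 32 \left(3 - 2\right) 113 = 32 \cdot 32 \cdot 1 \cdot 113 = 32 \cdot 32 \cdot 113 = 1024 \cdot 113 = 115712$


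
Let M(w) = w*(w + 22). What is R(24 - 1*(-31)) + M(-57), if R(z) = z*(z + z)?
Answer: 8045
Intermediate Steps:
M(w) = w*(22 + w)
R(z) = 2*z**2 (R(z) = z*(2*z) = 2*z**2)
R(24 - 1*(-31)) + M(-57) = 2*(24 - 1*(-31))**2 - 57*(22 - 57) = 2*(24 + 31)**2 - 57*(-35) = 2*55**2 + 1995 = 2*3025 + 1995 = 6050 + 1995 = 8045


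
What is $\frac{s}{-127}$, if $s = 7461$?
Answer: $- \frac{7461}{127} \approx -58.748$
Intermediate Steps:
$\frac{s}{-127} = \frac{7461}{-127} = 7461 \left(- \frac{1}{127}\right) = - \frac{7461}{127}$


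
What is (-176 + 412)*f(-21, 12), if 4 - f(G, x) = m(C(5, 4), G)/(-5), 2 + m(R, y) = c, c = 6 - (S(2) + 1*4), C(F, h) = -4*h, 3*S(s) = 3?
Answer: 4484/5 ≈ 896.80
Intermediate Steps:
S(s) = 1 (S(s) = (1/3)*3 = 1)
c = 1 (c = 6 - (1 + 1*4) = 6 - (1 + 4) = 6 - 1*5 = 6 - 5 = 1)
m(R, y) = -1 (m(R, y) = -2 + 1 = -1)
f(G, x) = 19/5 (f(G, x) = 4 - (-1)/(-5) = 4 - (-1)*(-1)/5 = 4 - 1*1/5 = 4 - 1/5 = 19/5)
(-176 + 412)*f(-21, 12) = (-176 + 412)*(19/5) = 236*(19/5) = 4484/5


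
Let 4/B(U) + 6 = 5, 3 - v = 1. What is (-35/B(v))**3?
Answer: 42875/64 ≈ 669.92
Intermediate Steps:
v = 2 (v = 3 - 1*1 = 3 - 1 = 2)
B(U) = -4 (B(U) = 4/(-6 + 5) = 4/(-1) = 4*(-1) = -4)
(-35/B(v))**3 = (-35/(-4))**3 = (-35*(-1/4))**3 = (35/4)**3 = 42875/64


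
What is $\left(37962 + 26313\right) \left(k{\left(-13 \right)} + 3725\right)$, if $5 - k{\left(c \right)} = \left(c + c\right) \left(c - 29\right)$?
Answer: $169557450$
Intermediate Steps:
$k{\left(c \right)} = 5 - 2 c \left(-29 + c\right)$ ($k{\left(c \right)} = 5 - \left(c + c\right) \left(c - 29\right) = 5 - 2 c \left(-29 + c\right)$)
$\left(37962 + 26313\right) \left(k{\left(-13 \right)} + 3725\right) = \left(37962 + 26313\right) \left(\left(5 - 2 \left(-13\right)^{2} + 58 \left(-13\right)\right) + 3725\right) = 64275 \left(\left(5 - 338 - 754\right) + 3725\right) = 64275 \left(-1087 + 3725\right) = 64275 \cdot 2638 = 169557450$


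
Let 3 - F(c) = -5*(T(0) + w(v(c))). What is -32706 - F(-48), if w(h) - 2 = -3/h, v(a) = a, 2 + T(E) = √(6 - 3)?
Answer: -523349/16 - 5*√3 ≈ -32718.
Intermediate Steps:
T(E) = -2 + √3 (T(E) = -2 + √(6 - 3) = -2 + √3)
w(h) = 2 - 3/h
F(c) = 3 - 15/c + 5*√3 (F(c) = 3 - (-5)*((-2 + √3) + (2 - 3/c)) = 3 - (-5)*(√3 - 3/c) = 3 - (-5*√3 + 15/c) = 3 + (-15/c + 5*√3) = 3 - 15/c + 5*√3)
-32706 - F(-48) = -32706 - (3 - 15/(-48) + 5*√3) = -32706 - (3 - 15*(-1/48) + 5*√3) = -32706 - (3 + 5/16 + 5*√3) = -32706 - (53/16 + 5*√3) = -32706 + (-53/16 - 5*√3) = -523349/16 - 5*√3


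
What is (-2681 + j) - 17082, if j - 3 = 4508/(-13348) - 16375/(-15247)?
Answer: -1005336302634/50879239 ≈ -19759.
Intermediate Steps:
j = 190097723/50879239 (j = 3 + (4508/(-13348) - 16375/(-15247)) = 3 + (4508*(-1/13348) - 16375*(-1/15247)) = 3 + (-1127/3337 + 16375/15247) = 3 + 37460006/50879239 = 190097723/50879239 ≈ 3.7363)
(-2681 + j) - 17082 = (-2681 + 190097723/50879239) - 17082 = -136217142036/50879239 - 17082 = -1005336302634/50879239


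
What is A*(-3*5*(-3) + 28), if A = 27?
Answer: 1971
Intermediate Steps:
A*(-3*5*(-3) + 28) = 27*(-3*5*(-3) + 28) = 27*(-15*(-3) + 28) = 27*(45 + 28) = 27*73 = 1971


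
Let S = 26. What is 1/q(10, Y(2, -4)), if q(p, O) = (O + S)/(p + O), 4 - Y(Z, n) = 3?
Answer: 11/27 ≈ 0.40741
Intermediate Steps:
Y(Z, n) = 1 (Y(Z, n) = 4 - 1*3 = 4 - 3 = 1)
q(p, O) = (26 + O)/(O + p) (q(p, O) = (O + 26)/(p + O) = (26 + O)/(O + p))
1/q(10, Y(2, -4)) = 1/((26 + 1)/(1 + 10)) = 1/(27/11) = 11/27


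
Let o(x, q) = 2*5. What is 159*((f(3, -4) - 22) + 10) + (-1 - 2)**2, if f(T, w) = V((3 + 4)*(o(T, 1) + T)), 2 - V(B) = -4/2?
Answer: -1263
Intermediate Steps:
o(x, q) = 10
V(B) = 4 (V(B) = 2 - (-4)/2 = 2 - 1*(-2) = 2 + 2 = 4)
f(T, w) = 4
159*((f(3, -4) - 22) + 10) + (-1 - 2)**2 = 159*((4 - 22) + 10) + (-1 - 2)**2 = 159*(-18 + 10) + (-3)**2 = 159*(-8) + 9 = -1272 + 9 = -1263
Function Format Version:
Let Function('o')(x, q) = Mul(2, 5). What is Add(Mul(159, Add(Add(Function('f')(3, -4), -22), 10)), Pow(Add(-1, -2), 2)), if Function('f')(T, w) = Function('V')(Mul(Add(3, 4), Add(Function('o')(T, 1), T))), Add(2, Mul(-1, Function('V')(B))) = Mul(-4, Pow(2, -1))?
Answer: -1263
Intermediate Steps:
Function('o')(x, q) = 10
Function('V')(B) = 4 (Function('V')(B) = Add(2, Mul(-1, Mul(-4, Pow(2, -1)))) = Add(2, Mul(-1, Mul(-4, Rational(1, 2)))) = Add(2, Mul(-1, -2)) = Add(2, 2) = 4)
Function('f')(T, w) = 4
Add(Mul(159, Add(Add(Function('f')(3, -4), -22), 10)), Pow(Add(-1, -2), 2)) = Add(Mul(159, Add(Add(4, -22), 10)), Pow(Add(-1, -2), 2)) = Add(Mul(159, Add(-18, 10)), Pow(-3, 2)) = Add(Mul(159, -8), 9) = Add(-1272, 9) = -1263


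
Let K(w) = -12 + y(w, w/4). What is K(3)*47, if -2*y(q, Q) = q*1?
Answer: -1269/2 ≈ -634.50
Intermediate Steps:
y(q, Q) = -q/2
K(w) = -12 - w/2
K(3)*47 = (-12 - 1/2*3)*47 = (-12 - 3/2)*47 = -27/2*47 = -1269/2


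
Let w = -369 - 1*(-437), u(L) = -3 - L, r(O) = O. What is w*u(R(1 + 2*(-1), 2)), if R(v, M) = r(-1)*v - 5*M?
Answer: 408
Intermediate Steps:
R(v, M) = -v - 5*M
w = 68 (w = -369 + 437 = 68)
w*u(R(1 + 2*(-1), 2)) = 68*(-3 - (-(1 + 2*(-1)) - 5*2)) = 68*(-3 - (-(1 - 2) - 10)) = 68*(-3 - (-1*(-1) - 10)) = 68*(-3 - (1 - 10)) = 68*(-3 - 1*(-9)) = 68*(-3 + 9) = 68*6 = 408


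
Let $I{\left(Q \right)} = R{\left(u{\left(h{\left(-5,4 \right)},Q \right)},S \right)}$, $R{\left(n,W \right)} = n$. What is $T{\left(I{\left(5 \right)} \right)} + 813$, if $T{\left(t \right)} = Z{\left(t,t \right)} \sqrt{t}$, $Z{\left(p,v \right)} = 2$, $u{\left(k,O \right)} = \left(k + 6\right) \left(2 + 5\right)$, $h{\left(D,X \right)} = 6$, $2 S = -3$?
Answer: $813 + 4 \sqrt{21} \approx 831.33$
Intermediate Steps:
$S = - \frac{3}{2}$ ($S = \frac{1}{2} \left(-3\right) = - \frac{3}{2} \approx -1.5$)
$u{\left(k,O \right)} = 42 + 7 k$ ($u{\left(k,O \right)} = \left(6 + k\right) 7 = 42 + 7 k$)
$I{\left(Q \right)} = 84$ ($I{\left(Q \right)} = 42 + 7 \cdot 6 = 42 + 42 = 84$)
$T{\left(t \right)} = 2 \sqrt{t}$
$T{\left(I{\left(5 \right)} \right)} + 813 = 2 \sqrt{84} + 813 = 2 \cdot 2 \sqrt{21} + 813 = 4 \sqrt{21} + 813 = 813 + 4 \sqrt{21}$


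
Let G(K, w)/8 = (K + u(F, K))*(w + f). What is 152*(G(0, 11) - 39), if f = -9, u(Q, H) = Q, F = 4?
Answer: 3800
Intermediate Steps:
G(K, w) = 8*(-9 + w)*(4 + K) (G(K, w) = 8*((K + 4)*(w - 9)) = 8*((4 + K)*(-9 + w)) = 8*((-9 + w)*(4 + K)) = 8*(-9 + w)*(4 + K))
152*(G(0, 11) - 39) = 152*((-288 - 72*0 + 32*11 + 8*0*11) - 39) = 152*((-288 + 0 + 352 + 0) - 39) = 152*(64 - 39) = 152*25 = 3800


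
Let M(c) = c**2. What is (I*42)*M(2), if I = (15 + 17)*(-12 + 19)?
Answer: 37632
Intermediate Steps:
I = 224 (I = 32*7 = 224)
(I*42)*M(2) = (224*42)*2**2 = 9408*4 = 37632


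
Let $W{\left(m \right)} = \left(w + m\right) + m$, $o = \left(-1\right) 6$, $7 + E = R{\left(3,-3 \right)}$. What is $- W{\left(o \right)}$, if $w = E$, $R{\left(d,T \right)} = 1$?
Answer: $18$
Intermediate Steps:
$E = -6$ ($E = -7 + 1 = -6$)
$w = -6$
$o = -6$
$W{\left(m \right)} = -6 + 2 m$ ($W{\left(m \right)} = \left(-6 + m\right) + m = -6 + 2 m$)
$- W{\left(o \right)} = - (-6 + 2 \left(-6\right)) = - (-6 - 12) = \left(-1\right) \left(-18\right) = 18$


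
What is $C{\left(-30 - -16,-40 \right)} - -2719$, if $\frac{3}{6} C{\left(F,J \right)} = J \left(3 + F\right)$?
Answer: $3599$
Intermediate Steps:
$C{\left(F,J \right)} = 2 J \left(3 + F\right)$
$C{\left(-30 - -16,-40 \right)} - -2719 = 2 \left(-40\right) \left(3 - 14\right) - -2719 = 2 \left(-40\right) \left(3 + \left(-30 + 16\right)\right) + 2719 = 2 \left(-40\right) \left(3 - 14\right) + 2719 = 2 \left(-40\right) \left(-11\right) + 2719 = 880 + 2719 = 3599$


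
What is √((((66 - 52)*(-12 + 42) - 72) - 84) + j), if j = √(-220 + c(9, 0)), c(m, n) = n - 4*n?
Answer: √(264 + 2*I*√55) ≈ 16.254 + 0.4563*I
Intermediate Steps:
c(m, n) = -3*n
j = 2*I*√55 (j = √(-220 - 3*0) = √(-220 + 0) = √(-220) = 2*I*√55 ≈ 14.832*I)
√((((66 - 52)*(-12 + 42) - 72) - 84) + j) = √((((66 - 52)*(-12 + 42) - 72) - 84) + 2*I*√55) = √(((14*30 - 72) - 84) + 2*I*√55) = √(((420 - 72) - 84) + 2*I*√55) = √((348 - 84) + 2*I*√55) = √(264 + 2*I*√55)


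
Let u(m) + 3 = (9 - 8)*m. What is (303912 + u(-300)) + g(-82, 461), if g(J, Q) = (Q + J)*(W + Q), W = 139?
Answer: 531009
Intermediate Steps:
g(J, Q) = (139 + Q)*(J + Q) (g(J, Q) = (Q + J)*(139 + Q) = (J + Q)*(139 + Q) = (139 + Q)*(J + Q))
u(m) = -3 + m (u(m) = -3 + (9 - 8)*m = -3 + 1*m = -3 + m)
(303912 + u(-300)) + g(-82, 461) = (303912 + (-3 - 300)) + (461² + 139*(-82) + 139*461 - 82*461) = (303912 - 303) + (212521 - 11398 + 64079 - 37802) = 303609 + 227400 = 531009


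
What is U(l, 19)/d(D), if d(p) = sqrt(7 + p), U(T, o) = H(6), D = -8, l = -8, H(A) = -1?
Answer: I ≈ 1.0*I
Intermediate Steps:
U(T, o) = -1
U(l, 19)/d(D) = -1/(sqrt(7 - 8)) = -1/(sqrt(-1)) = -1/I = -(-1)*I = I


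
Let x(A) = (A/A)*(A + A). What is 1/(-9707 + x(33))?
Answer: -1/9641 ≈ -0.00010372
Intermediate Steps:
x(A) = 2*A (x(A) = 1*(2*A) = 2*A)
1/(-9707 + x(33)) = 1/(-9707 + 2*33) = 1/(-9707 + 66) = 1/(-9641) = -1/9641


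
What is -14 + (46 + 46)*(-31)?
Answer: -2866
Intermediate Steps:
-14 + (46 + 46)*(-31) = -14 + 92*(-31) = -14 - 2852 = -2866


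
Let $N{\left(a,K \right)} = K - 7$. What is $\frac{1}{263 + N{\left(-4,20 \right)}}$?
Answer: $\frac{1}{276} \approx 0.0036232$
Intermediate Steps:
$N{\left(a,K \right)} = -7 + K$
$\frac{1}{263 + N{\left(-4,20 \right)}} = \frac{1}{263 + \left(-7 + 20\right)} = \frac{1}{263 + 13} = \frac{1}{276}$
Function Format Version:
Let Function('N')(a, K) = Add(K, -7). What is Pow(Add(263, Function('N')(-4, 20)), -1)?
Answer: Rational(1, 276) ≈ 0.0036232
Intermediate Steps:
Function('N')(a, K) = Add(-7, K)
Pow(Add(263, Function('N')(-4, 20)), -1) = Pow(Add(263, Add(-7, 20)), -1) = Pow(Add(263, 13), -1) = Pow(276, -1) = Rational(1, 276)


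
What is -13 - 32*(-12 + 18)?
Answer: -205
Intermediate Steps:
-13 - 32*(-12 + 18) = -13 - 32*6 = -13 - 192 = -205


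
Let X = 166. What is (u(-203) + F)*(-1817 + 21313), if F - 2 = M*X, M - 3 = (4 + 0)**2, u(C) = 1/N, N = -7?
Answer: 430686136/7 ≈ 6.1527e+7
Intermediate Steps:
u(C) = -1/7 (u(C) = 1/(-7) = -1/7)
M = 19 (M = 3 + (4 + 0)**2 = 3 + 4**2 = 3 + 16 = 19)
F = 3156 (F = 2 + 19*166 = 2 + 3154 = 3156)
(u(-203) + F)*(-1817 + 21313) = (-1/7 + 3156)*(-1817 + 21313) = (22091/7)*19496 = 430686136/7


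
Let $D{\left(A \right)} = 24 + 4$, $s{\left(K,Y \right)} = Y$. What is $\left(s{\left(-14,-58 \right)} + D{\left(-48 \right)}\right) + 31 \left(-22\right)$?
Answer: $-712$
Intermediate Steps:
$D{\left(A \right)} = 28$
$\left(s{\left(-14,-58 \right)} + D{\left(-48 \right)}\right) + 31 \left(-22\right) = \left(-58 + 28\right) + 31 \left(-22\right) = -30 - 682 = -712$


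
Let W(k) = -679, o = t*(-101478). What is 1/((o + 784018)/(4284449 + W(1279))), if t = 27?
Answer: -2141885/977944 ≈ -2.1902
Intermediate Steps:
o = -2739906 (o = 27*(-101478) = -2739906)
1/((o + 784018)/(4284449 + W(1279))) = 1/((-2739906 + 784018)/(4284449 - 679)) = 1/(-1955888/4283770) = 1/(-1955888*1/4283770) = 1/(-977944/2141885) = -2141885/977944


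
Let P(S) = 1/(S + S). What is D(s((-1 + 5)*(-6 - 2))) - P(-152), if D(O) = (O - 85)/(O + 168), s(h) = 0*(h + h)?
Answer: -3209/6384 ≈ -0.50266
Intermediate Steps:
s(h) = 0 (s(h) = 0*(2*h) = 0)
P(S) = 1/(2*S)
D(O) = (-85 + O)/(168 + O)
D(s((-1 + 5)*(-6 - 2))) - P(-152) = (-85 + 0)/(168 + 0) - 1/(2*(-152)) = -85/168 - (-1)/(2*152) = (1/168)*(-85) - 1*(-1/304) = -85/168 + 1/304 = -3209/6384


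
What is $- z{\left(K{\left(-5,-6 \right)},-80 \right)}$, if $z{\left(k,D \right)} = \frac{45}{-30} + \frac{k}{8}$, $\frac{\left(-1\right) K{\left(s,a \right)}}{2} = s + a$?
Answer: $- \frac{5}{4} \approx -1.25$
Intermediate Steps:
$K{\left(s,a \right)} = - 2 a - 2 s$ ($K{\left(s,a \right)} = - 2 \left(s + a\right) = - 2 \left(a + s\right) = - 2 a - 2 s$)
$z{\left(k,D \right)} = - \frac{3}{2} + \frac{k}{8}$ ($z{\left(k,D \right)} = 45 \left(- \frac{1}{30}\right) + k \frac{1}{8} = - \frac{3}{2} + \frac{k}{8}$)
$- z{\left(K{\left(-5,-6 \right)},-80 \right)} = - (- \frac{3}{2} + \frac{\left(-2\right) \left(-6\right) - -10}{8}) = - (- \frac{3}{2} + \frac{12 + 10}{8}) = - (- \frac{3}{2} + \frac{1}{8} \cdot 22) = - (- \frac{3}{2} + \frac{11}{4}) = \left(-1\right) \frac{5}{4} = - \frac{5}{4}$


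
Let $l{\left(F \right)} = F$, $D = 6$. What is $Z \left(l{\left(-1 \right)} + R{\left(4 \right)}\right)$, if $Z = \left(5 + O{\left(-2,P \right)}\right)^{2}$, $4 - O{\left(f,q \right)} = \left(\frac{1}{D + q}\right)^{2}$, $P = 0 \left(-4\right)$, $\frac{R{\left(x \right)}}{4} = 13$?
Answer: $\frac{1773593}{432} \approx 4105.5$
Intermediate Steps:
$R{\left(x \right)} = 52$ ($R{\left(x \right)} = 4 \cdot 13 = 52$)
$P = 0$
$O{\left(f,q \right)} = 4 - \frac{1}{\left(6 + q\right)^{2}}$ ($O{\left(f,q \right)} = 4 - \left(\frac{1}{6 + q}\right)^{2} = 4 - \frac{1}{\left(6 + q\right)^{2}}$)
$Z = \frac{104329}{1296}$ ($Z = \left(5 + \left(4 - \frac{1}{\left(6 + 0\right)^{2}}\right)\right)^{2} = \left(5 + \left(4 - \frac{1}{36}\right)\right)^{2} = \left(5 + \frac{143}{36}\right)^{2} = \left(\frac{323}{36}\right)^{2} = \frac{104329}{1296} \approx 80.501$)
$Z \left(l{\left(-1 \right)} + R{\left(4 \right)}\right) = \frac{104329 \left(-1 + 52\right)}{1296} = \frac{104329}{1296} \cdot 51 = \frac{1773593}{432}$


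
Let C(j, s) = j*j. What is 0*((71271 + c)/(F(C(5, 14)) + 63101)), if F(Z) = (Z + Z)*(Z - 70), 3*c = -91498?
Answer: 0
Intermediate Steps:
C(j, s) = j**2
c = -91498/3 (c = (1/3)*(-91498) = -91498/3 ≈ -30499.)
F(Z) = 2*Z*(-70 + Z) (F(Z) = (2*Z)*(-70 + Z) = 2*Z*(-70 + Z))
0*((71271 + c)/(F(C(5, 14)) + 63101)) = 0*((71271 - 91498/3)/(2*5**2*(-70 + 5**2) + 63101)) = 0*(122315/(3*(2*25*(-70 + 25) + 63101))) = 0*(122315/(3*(2*25*(-45) + 63101))) = 0*(122315/(3*(-2250 + 63101))) = 0*((122315/3)/60851) = 0*((122315/3)*(1/60851)) = 0*(122315/182553) = 0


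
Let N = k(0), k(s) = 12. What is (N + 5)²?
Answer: 289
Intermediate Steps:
N = 12
(N + 5)² = (12 + 5)² = 17² = 289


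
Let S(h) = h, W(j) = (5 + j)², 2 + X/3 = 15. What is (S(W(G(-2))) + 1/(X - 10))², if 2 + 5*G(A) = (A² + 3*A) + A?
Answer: 110124036/525625 ≈ 209.51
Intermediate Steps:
X = 39 (X = -6 + 3*15 = -6 + 45 = 39)
G(A) = -⅖ + A²/5 + 4*A/5 (G(A) = -⅖ + ((A² + 3*A) + A)/5 = -⅖ + (A² + 4*A)/5 = -⅖ + (A²/5 + 4*A/5) = -⅖ + A²/5 + 4*A/5)
(S(W(G(-2))) + 1/(X - 10))² = ((5 + (-⅖ + (⅕)*(-2)² + (⅘)*(-2)))² + 1/(39 - 10))² = ((5 + (-⅖ + (⅕)*4 - 8/5))² + 1/29)² = ((5 + (-⅖ + ⅘ - 8/5))² + 1/29)² = ((5 - 6/5)² + 1/29)² = ((19/5)² + 1/29)² = (361/25 + 1/29)² = (10494/725)² = 110124036/525625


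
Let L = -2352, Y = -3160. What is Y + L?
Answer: -5512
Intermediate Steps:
Y + L = -3160 - 2352 = -5512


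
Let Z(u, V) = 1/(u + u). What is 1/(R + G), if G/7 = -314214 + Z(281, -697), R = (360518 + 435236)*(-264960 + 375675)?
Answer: 562/49512033991951 ≈ 1.1351e-11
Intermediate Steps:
R = 88101904110 (R = 795754*110715 = 88101904110)
Z(u, V) = 1/(2*u)
G = -1236117869/562 (G = 7*(-314214 + (½)/281) = 7*(-314214 + (½)*(1/281)) = 7*(-314214 + 1/562) = 7*(-176588267/562) = -1236117869/562 ≈ -2.1995e+6)
1/(R + G) = 1/(88101904110 - 1236117869/562) = 1/(49512033991951/562) = 562/49512033991951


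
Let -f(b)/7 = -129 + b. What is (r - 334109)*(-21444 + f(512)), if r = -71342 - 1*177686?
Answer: 14068180125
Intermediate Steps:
r = -249028 (r = -71342 - 177686 = -249028)
f(b) = 903 - 7*b (f(b) = -7*(-129 + b) = 903 - 7*b)
(r - 334109)*(-21444 + f(512)) = (-249028 - 334109)*(-21444 + (903 - 7*512)) = -583137*(-21444 + (903 - 3584)) = -583137*(-21444 - 2681) = -583137*(-24125) = 14068180125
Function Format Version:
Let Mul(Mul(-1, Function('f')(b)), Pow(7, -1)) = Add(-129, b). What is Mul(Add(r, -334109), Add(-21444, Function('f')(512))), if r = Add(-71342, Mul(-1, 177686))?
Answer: 14068180125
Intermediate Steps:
r = -249028 (r = Add(-71342, -177686) = -249028)
Function('f')(b) = Add(903, Mul(-7, b)) (Function('f')(b) = Mul(-7, Add(-129, b)) = Add(903, Mul(-7, b)))
Mul(Add(r, -334109), Add(-21444, Function('f')(512))) = Mul(Add(-249028, -334109), Add(-21444, Add(903, Mul(-7, 512)))) = Mul(-583137, Add(-21444, Add(903, -3584))) = Mul(-583137, Add(-21444, -2681)) = Mul(-583137, -24125) = 14068180125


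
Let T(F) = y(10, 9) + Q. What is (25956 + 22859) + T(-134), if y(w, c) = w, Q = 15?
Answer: 48840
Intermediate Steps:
T(F) = 25 (T(F) = 10 + 15 = 25)
(25956 + 22859) + T(-134) = (25956 + 22859) + 25 = 48815 + 25 = 48840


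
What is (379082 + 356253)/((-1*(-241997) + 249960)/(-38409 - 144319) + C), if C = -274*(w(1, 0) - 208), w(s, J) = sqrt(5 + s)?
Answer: 1399229074129941319720/108426821036380619257 + 6727380656580671360*sqrt(6)/108426821036380619257 ≈ 13.057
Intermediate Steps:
C = 56992 - 274*sqrt(6) (C = -274*(sqrt(5 + 1) - 208) = -274*(sqrt(6) - 208) = -274*(-208 + sqrt(6)) = 56992 - 274*sqrt(6) ≈ 56321.)
(379082 + 356253)/((-1*(-241997) + 249960)/(-38409 - 144319) + C) = (379082 + 356253)/((-1*(-241997) + 249960)/(-38409 - 144319) + (56992 - 274*sqrt(6))) = 735335/((241997 + 249960)/(-182728) + (56992 - 274*sqrt(6))) = 735335/(491957*(-1/182728) + (56992 - 274*sqrt(6))) = 735335/(-491957/182728 + (56992 - 274*sqrt(6))) = 735335/(10413542219/182728 - 274*sqrt(6))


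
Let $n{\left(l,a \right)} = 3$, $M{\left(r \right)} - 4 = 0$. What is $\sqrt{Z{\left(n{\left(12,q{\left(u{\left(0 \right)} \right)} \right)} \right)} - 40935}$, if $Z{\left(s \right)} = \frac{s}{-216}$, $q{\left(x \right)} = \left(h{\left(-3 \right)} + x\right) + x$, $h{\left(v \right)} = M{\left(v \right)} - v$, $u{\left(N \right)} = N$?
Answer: $\frac{i \sqrt{5894642}}{12} \approx 202.32 i$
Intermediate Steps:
$M{\left(r \right)} = 4$ ($M{\left(r \right)} = 4 + 0 = 4$)
$h{\left(v \right)} = 4 - v$
$q{\left(x \right)} = 7 + 2 x$ ($q{\left(x \right)} = \left(\left(4 - -3\right) + x\right) + x = \left(\left(4 + 3\right) + x\right) + x = \left(7 + x\right) + x = 7 + 2 x$)
$Z{\left(s \right)} = - \frac{s}{216}$ ($Z{\left(s \right)} = s \left(- \frac{1}{216}\right) = - \frac{s}{216}$)
$\sqrt{Z{\left(n{\left(12,q{\left(u{\left(0 \right)} \right)} \right)} \right)} - 40935} = \sqrt{\left(- \frac{1}{216}\right) 3 - 40935} = \sqrt{- \frac{1}{72} - 40935} = \sqrt{- \frac{2947321}{72}} = \frac{i \sqrt{5894642}}{12}$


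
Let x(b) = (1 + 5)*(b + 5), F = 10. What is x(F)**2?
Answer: 8100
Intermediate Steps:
x(b) = 30 + 6*b (x(b) = 6*(5 + b) = 30 + 6*b)
x(F)**2 = (30 + 6*10)**2 = (30 + 60)**2 = 90**2 = 8100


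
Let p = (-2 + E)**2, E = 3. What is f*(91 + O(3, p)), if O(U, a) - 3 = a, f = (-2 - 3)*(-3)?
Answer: 1425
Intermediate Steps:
p = 1 (p = (-2 + 3)**2 = 1**2 = 1)
f = 15 (f = -5*(-3) = 15)
O(U, a) = 3 + a
f*(91 + O(3, p)) = 15*(91 + (3 + 1)) = 15*(91 + 4) = 15*95 = 1425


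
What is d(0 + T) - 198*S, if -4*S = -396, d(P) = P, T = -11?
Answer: -19613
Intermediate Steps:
S = 99 (S = -¼*(-396) = 99)
d(0 + T) - 198*S = (0 - 11) - 198*99 = -11 - 19602 = -19613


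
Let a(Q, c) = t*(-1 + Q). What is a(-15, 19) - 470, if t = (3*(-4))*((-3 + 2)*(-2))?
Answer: -86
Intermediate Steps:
t = -24 (t = -(-12)*(-2) = -12*2 = -24)
a(Q, c) = 24 - 24*Q (a(Q, c) = -24*(-1 + Q) = 24 - 24*Q)
a(-15, 19) - 470 = (24 - 24*(-15)) - 470 = (24 + 360) - 470 = 384 - 470 = -86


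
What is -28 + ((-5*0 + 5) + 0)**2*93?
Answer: 2297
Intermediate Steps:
-28 + ((-5*0 + 5) + 0)**2*93 = -28 + ((0 + 5) + 0)**2*93 = -28 + (5 + 0)**2*93 = -28 + 5**2*93 = -28 + 25*93 = -28 + 2325 = 2297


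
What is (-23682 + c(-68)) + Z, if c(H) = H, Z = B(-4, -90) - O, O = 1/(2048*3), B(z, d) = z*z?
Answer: -145821697/6144 ≈ -23734.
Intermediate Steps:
B(z, d) = z**2
O = 1/6144 ≈ 0.00016276
Z = 98303/6144 (Z = (-4)**2 - 1*1/6144 = 16 - 1/6144 = 98303/6144 ≈ 16.000)
(-23682 + c(-68)) + Z = (-23682 - 68) + 98303/6144 = -23750 + 98303/6144 = -145821697/6144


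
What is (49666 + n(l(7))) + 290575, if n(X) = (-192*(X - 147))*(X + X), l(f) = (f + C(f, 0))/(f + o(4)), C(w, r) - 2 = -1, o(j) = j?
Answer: 46112009/121 ≈ 3.8109e+5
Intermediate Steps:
C(w, r) = 1 (C(w, r) = 2 - 1 = 1)
l(f) = (1 + f)/(4 + f) (l(f) = (f + 1)/(f + 4) = (1 + f)/(4 + f))
n(X) = 2*X*(28224 - 192*X) (n(X) = (-192*(-147 + X))*(2*X) = (28224 - 192*X)*(2*X) = 2*X*(28224 - 192*X))
(49666 + n(l(7))) + 290575 = (49666 + 384*((1 + 7)/(4 + 7))*(147 - (1 + 7)/(4 + 7))) + 290575 = (49666 + 384*(8/11)*(147 - 8/11)) + 290575 = (49666 + 384*(8/11)*(1609/11)) + 290575 = (49666 + 4942848/121) + 290575 = 10952434/121 + 290575 = 46112009/121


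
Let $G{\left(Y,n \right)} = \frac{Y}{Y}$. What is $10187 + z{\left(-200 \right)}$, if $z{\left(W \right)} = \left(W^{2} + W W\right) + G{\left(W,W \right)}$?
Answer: $90188$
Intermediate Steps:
$G{\left(Y,n \right)} = 1$
$z{\left(W \right)} = 1 + 2 W^{2}$ ($z{\left(W \right)} = \left(W^{2} + W W\right) + 1 = \left(W^{2} + W^{2}\right) + 1 = 2 W^{2} + 1 = 1 + 2 W^{2}$)
$10187 + z{\left(-200 \right)} = 10187 + \left(1 + 2 \left(-200\right)^{2}\right) = 10187 + \left(1 + 2 \cdot 40000\right) = 10187 + \left(1 + 80000\right) = 10187 + 80001 = 90188$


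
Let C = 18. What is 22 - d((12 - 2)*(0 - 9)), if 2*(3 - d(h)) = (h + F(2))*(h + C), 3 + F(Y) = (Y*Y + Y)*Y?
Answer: 2935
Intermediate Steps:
F(Y) = -3 + Y*(Y + Y**2) (F(Y) = -3 + (Y*Y + Y)*Y = -3 + (Y**2 + Y)*Y = -3 + (Y + Y**2)*Y = -3 + Y*(Y + Y**2))
d(h) = 3 - (9 + h)*(18 + h)/2 (d(h) = 3 - (h + (-3 + 2**2 + 2**3))*(h + 18)/2 = 3 - (h + (-3 + 4 + 8))*(18 + h)/2 = 3 - (h + 9)*(18 + h)/2 = 3 - (9 + h)*(18 + h)/2)
22 - d((12 - 2)*(0 - 9)) = 22 - (-78 - 27*(12 - 2)*(0 - 9)/2 - (0 - 9)**2*(12 - 2)**2/2) = 22 - (-78 - 135*(-9) - (10*(-9))**2/2) = 22 - (-78 - 27/2*(-90) - 1/2*(-90)**2) = 22 - (-78 + 1215 - 1/2*8100) = 22 - (-78 + 1215 - 4050) = 22 - 1*(-2913) = 22 + 2913 = 2935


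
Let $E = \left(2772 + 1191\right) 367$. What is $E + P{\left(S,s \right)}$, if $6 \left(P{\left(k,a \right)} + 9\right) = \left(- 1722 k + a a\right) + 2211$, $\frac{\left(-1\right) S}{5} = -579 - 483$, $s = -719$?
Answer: $\frac{50912}{3} \approx 16971.0$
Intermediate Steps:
$S = 5310$ ($S = - 5 \left(-579 - 483\right) = \left(-5\right) \left(-1062\right) = 5310$)
$E = 1454421$ ($E = 3963 \cdot 367 = 1454421$)
$P{\left(k,a \right)} = \frac{719}{2} - 287 k + \frac{a^{2}}{6}$ ($P{\left(k,a \right)} = -9 + \frac{\left(- 1722 k + a a\right) + 2211}{6} = -9 + \frac{\left(- 1722 k + a^{2}\right) + 2211}{6} = -9 + \frac{\left(a^{2} - 1722 k\right) + 2211}{6} = -9 + \frac{2211 + a^{2} - 1722 k}{6} = -9 + \left(\frac{737}{2} - 287 k + \frac{a^{2}}{6}\right) = \frac{719}{2} - 287 k + \frac{a^{2}}{6}$)
$E + P{\left(S,s \right)} = 1454421 + \left(\frac{719}{2} - 1523970 + \frac{\left(-719\right)^{2}}{6}\right) = 1454421 + \left(\frac{719}{2} - 1523970 + \frac{1}{6} \cdot 516961\right) = 1454421 + \left(\frac{719}{2} - 1523970 + \frac{516961}{6}\right) = 1454421 - \frac{4312351}{3} = \frac{50912}{3}$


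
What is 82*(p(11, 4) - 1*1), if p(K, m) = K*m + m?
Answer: 3854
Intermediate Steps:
p(K, m) = m + K*m
82*(p(11, 4) - 1*1) = 82*(4*(1 + 11) - 1*1) = 82*(4*12 - 1) = 82*(48 - 1) = 82*47 = 3854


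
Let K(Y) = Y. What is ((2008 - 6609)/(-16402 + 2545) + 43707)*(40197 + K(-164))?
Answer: 24246086532500/13857 ≈ 1.7497e+9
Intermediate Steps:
((2008 - 6609)/(-16402 + 2545) + 43707)*(40197 + K(-164)) = ((2008 - 6609)/(-16402 + 2545) + 43707)*(40197 - 164) = (-4601/(-13857) + 43707)*40033 = (-4601*(-1/13857) + 43707)*40033 = (4601/13857 + 43707)*40033 = (605652500/13857)*40033 = 24246086532500/13857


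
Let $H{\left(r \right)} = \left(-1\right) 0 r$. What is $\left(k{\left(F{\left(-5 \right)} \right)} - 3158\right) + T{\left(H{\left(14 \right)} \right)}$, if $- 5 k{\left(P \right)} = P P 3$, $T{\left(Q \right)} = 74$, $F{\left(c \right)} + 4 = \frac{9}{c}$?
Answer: $- \frac{388023}{125} \approx -3104.2$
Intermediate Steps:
$F{\left(c \right)} = -4 + \frac{9}{c}$
$H{\left(r \right)} = 0$ ($H{\left(r \right)} = 0 r = 0$)
$k{\left(P \right)} = - \frac{3 P^{2}}{5}$ ($k{\left(P \right)} = - \frac{P P 3}{5} = - \frac{P^{2} \cdot 3}{5} = - \frac{3 P^{2}}{5}$)
$\left(k{\left(F{\left(-5 \right)} \right)} - 3158\right) + T{\left(H{\left(14 \right)} \right)} = \left(- \frac{3 \left(-4 + \frac{9}{-5}\right)^{2}}{5} - 3158\right) + 74 = \left(- \frac{3 \left(-4 + 9 \left(- \frac{1}{5}\right)\right)^{2}}{5} - 3158\right) + 74 = \left(- \frac{3 \left(-4 - \frac{9}{5}\right)^{2}}{5} - 3158\right) + 74 = \left(- \frac{3 \left(- \frac{29}{5}\right)^{2}}{5} - 3158\right) + 74 = \left(\left(- \frac{3}{5}\right) \frac{841}{25} - 3158\right) + 74 = \left(- \frac{2523}{125} - 3158\right) + 74 = - \frac{397273}{125} + 74 = - \frac{388023}{125}$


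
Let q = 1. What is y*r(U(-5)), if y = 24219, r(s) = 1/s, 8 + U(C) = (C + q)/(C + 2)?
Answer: -72657/20 ≈ -3632.9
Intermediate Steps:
U(C) = -8 + (1 + C)/(2 + C) (U(C) = -8 + (C + 1)/(C + 2) = -8 + (1 + C)/(2 + C))
y*r(U(-5)) = 24219/(((-15 - 7*(-5))/(2 - 5))) = 24219/(((-15 + 35)/(-3))) = 24219/((-⅓*20)) = 24219/(-20/3) = 24219*(-3/20) = -72657/20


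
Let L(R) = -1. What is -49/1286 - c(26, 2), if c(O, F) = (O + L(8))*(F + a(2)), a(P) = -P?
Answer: -49/1286 ≈ -0.038103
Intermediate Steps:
c(O, F) = (-1 + O)*(-2 + F) (c(O, F) = (O - 1)*(F - 1*2) = (-1 + O)*(F - 2) = (-1 + O)*(-2 + F))
-49/1286 - c(26, 2) = -49/1286 - (2 - 1*2 - 2*26 + 2*26) = -49*1/1286 - (2 - 2 - 52 + 52) = -49/1286 - 1*0 = -49/1286 + 0 = -49/1286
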